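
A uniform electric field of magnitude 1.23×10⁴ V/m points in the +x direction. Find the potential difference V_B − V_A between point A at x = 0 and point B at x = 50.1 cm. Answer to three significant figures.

In a uniform field, potential decreases in the direction of E: V_B − V_A = −E·Δx.
V_B − V_A = −(1.23×10⁴ V/m)(0.501 m) = -6160 V.

-6160 V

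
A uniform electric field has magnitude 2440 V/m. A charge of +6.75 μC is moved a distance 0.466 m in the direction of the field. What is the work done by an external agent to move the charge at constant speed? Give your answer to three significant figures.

-7.68×10⁻³ J

The potential change for a displacement 0.466 m in the direction of the field is ΔV = −Ed = -1140 V.
W_ext = qΔV = -7.68×10⁻³ J.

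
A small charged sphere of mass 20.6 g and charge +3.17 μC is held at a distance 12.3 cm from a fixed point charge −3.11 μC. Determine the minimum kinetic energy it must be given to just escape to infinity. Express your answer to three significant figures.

To just escape, total mechanical energy must reach zero at infinity: ½mv²_min + U = 0, so ½mv²_min = −U = |kQq|/r.
|U| = |kQq|/r = (8.99×10⁹ N·m²/C²)(3.11×10⁻⁶)(3.17×10⁻⁶)/(0.123) = 0.721 J.

0.721 J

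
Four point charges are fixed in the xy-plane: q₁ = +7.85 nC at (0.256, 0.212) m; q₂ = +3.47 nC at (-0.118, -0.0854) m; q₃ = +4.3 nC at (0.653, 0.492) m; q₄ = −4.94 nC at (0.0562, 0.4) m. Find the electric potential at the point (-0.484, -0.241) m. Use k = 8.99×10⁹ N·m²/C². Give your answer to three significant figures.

The total potential is the scalar sum of each charge's contribution, V = Σ kqᵢ/rᵢ.
Distances from the field point to each charge: r₁ = 0.868 m, r₂ = 0.398 m, r₃ = 1.35 m, r₄ = 0.838 m.
V = k[(7.85×10⁻⁹)/(0.868) + (3.47×10⁻⁹)/(0.398) + (4.30×10⁻⁹)/(1.35) + (-4.94×10⁻⁹)/(0.838)] = 135 V.

135 V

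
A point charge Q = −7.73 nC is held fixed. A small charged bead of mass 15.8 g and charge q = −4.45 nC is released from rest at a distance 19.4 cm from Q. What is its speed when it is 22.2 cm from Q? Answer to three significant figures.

5.04×10⁻³ m/s

Only the electrostatic force acts, so mechanical energy is conserved: ½mv² = U₁ − U₂ = kQq(1/r₁ − 1/r₂).
U₁ − U₂ = (8.99×10⁹ N·m²/C²)(-7.73×10⁻⁹ C)(-4.45×10⁻⁹ C)(1/0.194 − 1/0.222) = 2.01×10⁻⁷ J.
v = √(2·2.01×10⁻⁷/0.0158) = 5.04×10⁻³ m/s.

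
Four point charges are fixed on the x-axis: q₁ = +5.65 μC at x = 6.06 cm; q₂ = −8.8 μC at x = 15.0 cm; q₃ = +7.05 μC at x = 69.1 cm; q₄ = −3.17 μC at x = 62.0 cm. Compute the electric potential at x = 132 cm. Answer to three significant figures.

3.28×10⁴ V

The total potential is the scalar sum of each charge's contribution, V = Σ kqᵢ/rᵢ.
Distances from the field point to each charge: r₁ = 1.26 m, r₂ = 1.17 m, r₃ = 0.629 m, r₄ = 0.700 m.
V = k[(5.65×10⁻⁶)/(1.26) + (-8.80×10⁻⁶)/(1.17) + (7.05×10⁻⁶)/(0.629) + (-3.17×10⁻⁶)/(0.700)] = 3.28×10⁴ V.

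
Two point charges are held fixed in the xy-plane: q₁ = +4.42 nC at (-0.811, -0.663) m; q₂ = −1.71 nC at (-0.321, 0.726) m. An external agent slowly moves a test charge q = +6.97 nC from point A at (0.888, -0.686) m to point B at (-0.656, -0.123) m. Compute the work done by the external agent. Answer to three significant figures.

2.70×10⁻⁷ J

For quasistatic motion the external work equals the change in potential energy: W_ext = qΔV = q(V_B − V_A).
At A: distances to the source charges are 1.70 m, 1.86 m; V_A = Σ kqᵢ/rᵢ = 15.1 V.
At B: distances to the source charges are 0.562 m, 0.913 m; V_B = Σ kqᵢ/rᵢ = 53.9 V.
ΔV = V_B − V_A = 38.8 V.
W_ext = qΔV = (6.97×10⁻⁹ C)(38.8 V) = 2.70×10⁻⁷ J.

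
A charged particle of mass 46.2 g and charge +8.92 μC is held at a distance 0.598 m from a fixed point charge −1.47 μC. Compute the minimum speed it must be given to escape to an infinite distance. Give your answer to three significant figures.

2.92 m/s

To just escape, total mechanical energy must reach zero at infinity: ½mv²_min + U = 0, so ½mv²_min = −U = |kQq|/r.
|U| = |kQq|/r = (8.99×10⁹ N·m²/C²)(1.47×10⁻⁶)(8.92×10⁻⁶)/(0.598) = 0.197 J.
v_min = √(2|U|/m) = √(2·0.197/0.0462) = 2.92 m/s.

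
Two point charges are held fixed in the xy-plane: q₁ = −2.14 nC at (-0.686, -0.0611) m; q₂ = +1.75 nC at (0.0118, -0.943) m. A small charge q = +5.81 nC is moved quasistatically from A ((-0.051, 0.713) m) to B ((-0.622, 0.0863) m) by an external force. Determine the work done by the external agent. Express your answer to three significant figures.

For quasistatic motion the external work equals the change in potential energy: W_ext = qΔV = q(V_B − V_A).
At A: distances to the source charges are 1.00 m, 1.66 m; V_A = Σ kqᵢ/rᵢ = -9.72 V.
At B: distances to the source charges are 0.161 m, 1.21 m; V_B = Σ kqᵢ/rᵢ = -107 V.
ΔV = V_B − V_A = -97.0 V.
W_ext = qΔV = (5.81×10⁻⁹ C)(-97.0 V) = -5.63×10⁻⁷ J.

-5.63×10⁻⁷ J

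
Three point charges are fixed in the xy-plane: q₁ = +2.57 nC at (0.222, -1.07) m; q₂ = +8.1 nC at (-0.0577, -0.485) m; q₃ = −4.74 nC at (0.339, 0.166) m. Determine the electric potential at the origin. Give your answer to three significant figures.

57.3 V

Electric potential is a scalar, so the contributions from each charge add algebraically: V = Σ kqᵢ/rᵢ.
Distances from the field point to each charge: r₁ = 1.09 m, r₂ = 0.488 m, r₃ = 0.377 m.
V = k[(2.57×10⁻⁹)/(1.09) + (8.10×10⁻⁹)/(0.488) + (-4.74×10⁻⁹)/(0.377)] = 57.3 V.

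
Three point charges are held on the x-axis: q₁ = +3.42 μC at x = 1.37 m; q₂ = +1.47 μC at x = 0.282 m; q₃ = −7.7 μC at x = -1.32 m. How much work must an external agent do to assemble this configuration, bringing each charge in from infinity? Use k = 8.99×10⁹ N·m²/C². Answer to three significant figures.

The work to assemble the configuration equals its total potential energy, U = Σ kqᵢqⱼ/rᵢⱼ over all pairs.
Pair separations: r₁₂ = 1.09 m, r₁₃ = 2.69 m, r₂₃ = 1.60 m.
U = (0.0415) + (-0.0880) + (-0.0635) = -0.110 J.

-0.110 J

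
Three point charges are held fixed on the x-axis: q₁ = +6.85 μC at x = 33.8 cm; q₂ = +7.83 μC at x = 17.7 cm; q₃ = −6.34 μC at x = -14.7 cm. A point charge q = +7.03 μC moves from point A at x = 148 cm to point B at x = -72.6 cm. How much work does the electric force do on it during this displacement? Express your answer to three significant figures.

0.250 J

The work done by the electric force is W_field = −ΔU = −q(V_B − V_A) = q(V_A − V_B).
At A: distances to the source charges are 1.14 m, 1.30 m, 1.63 m; V_A = Σ kqᵢ/rᵢ = 7.29×10⁴ V.
At B: distances to the source charges are 1.06 m, 0.903 m, 0.579 m; V_B = Σ kqᵢ/rᵢ = 3.74×10⁴ V.
ΔV = V_B − V_A = -3.55×10⁴ V.
W_field = −qΔV = −(7.03×10⁻⁶ C)(-3.55×10⁴ V) = 0.250 J.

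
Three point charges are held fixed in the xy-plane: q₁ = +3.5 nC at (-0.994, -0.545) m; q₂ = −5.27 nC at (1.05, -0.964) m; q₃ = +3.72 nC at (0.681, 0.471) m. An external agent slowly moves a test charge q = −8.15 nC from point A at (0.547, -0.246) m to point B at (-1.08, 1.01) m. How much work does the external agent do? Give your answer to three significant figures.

For quasistatic motion the external work equals the change in potential energy: W_ext = qΔV = q(V_B − V_A).
At A: distances to the source charges are 1.57 m, 0.877 m, 0.729 m; V_A = Σ kqᵢ/rᵢ = 11.9 V.
At B: distances to the source charges are 1.56 m, 2.90 m, 1.84 m; V_B = Σ kqᵢ/rᵢ = 22.0 V.
ΔV = V_B − V_A = 10.2 V.
W_ext = qΔV = (-8.15×10⁻⁹ C)(10.2 V) = -8.31×10⁻⁸ J.

-8.31×10⁻⁸ J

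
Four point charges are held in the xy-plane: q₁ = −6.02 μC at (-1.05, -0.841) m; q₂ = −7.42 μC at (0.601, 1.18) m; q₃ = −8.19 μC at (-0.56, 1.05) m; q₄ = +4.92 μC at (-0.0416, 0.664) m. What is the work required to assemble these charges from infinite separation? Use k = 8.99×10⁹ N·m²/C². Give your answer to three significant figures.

The assembly work is the sum of pairwise potential energies, U = Σ_{i<j} kqᵢqⱼ/rᵢⱼ.
Pair separations: r₁₂ = 2.61 m, r₁₃ = 1.95 m, r₁₄ = 1.81 m, r₂₃ = 1.17 m, r₂₄ = 0.824 m, r₃₄ = 0.646 m.
Summing all 6 pair terms gives U = -0.257 J.

-0.257 J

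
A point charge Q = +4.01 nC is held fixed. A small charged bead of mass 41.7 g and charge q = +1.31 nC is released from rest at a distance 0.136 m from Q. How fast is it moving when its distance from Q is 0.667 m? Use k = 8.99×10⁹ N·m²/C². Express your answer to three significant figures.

3.64×10⁻³ m/s

Only the electrostatic force acts, so mechanical energy is conserved: ½mv² = U₁ − U₂ = kQq(1/r₁ − 1/r₂).
U₁ − U₂ = (8.99×10⁹ N·m²/C²)(4.01×10⁻⁹ C)(1.31×10⁻⁹ C)(1/0.136 − 1/0.667) = 2.76×10⁻⁷ J.
v = √(2·2.76×10⁻⁷/0.0417) = 3.64×10⁻³ m/s.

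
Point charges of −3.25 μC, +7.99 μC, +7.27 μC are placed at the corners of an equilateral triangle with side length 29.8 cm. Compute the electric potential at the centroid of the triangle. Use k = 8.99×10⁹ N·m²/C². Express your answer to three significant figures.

6.28×10⁵ V

Electric potential is a scalar, so the contributions from each charge add algebraically: V = Σ kqᵢ/rᵢ.
The distance from each vertex to the centroid is a/√3 = 0.172 m.
V = k[(-3.25×10⁻⁶)/(0.172) + (7.99×10⁻⁶)/(0.172) + (7.27×10⁻⁶)/(0.172)] = 6.28×10⁵ V.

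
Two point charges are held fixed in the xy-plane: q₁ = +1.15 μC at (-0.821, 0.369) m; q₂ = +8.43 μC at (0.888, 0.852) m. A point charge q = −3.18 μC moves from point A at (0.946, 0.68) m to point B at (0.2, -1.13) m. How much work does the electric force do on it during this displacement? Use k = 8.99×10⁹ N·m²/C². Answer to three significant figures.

The work done by the electric force is W_field = −ΔU = −q(V_B − V_A) = q(V_A − V_B).
At A: distances to the source charges are 1.79 m, 0.182 m; V_A = Σ kqᵢ/rᵢ = 4.23×10⁵ V.
At B: distances to the source charges are 1.81 m, 2.10 m; V_B = Σ kqᵢ/rᵢ = 4.18×10⁴ V.
ΔV = V_B − V_A = -3.81×10⁵ V.
W_field = −qΔV = −(-3.18×10⁻⁶ C)(-3.81×10⁵ V) = -1.21 J.

-1.21 J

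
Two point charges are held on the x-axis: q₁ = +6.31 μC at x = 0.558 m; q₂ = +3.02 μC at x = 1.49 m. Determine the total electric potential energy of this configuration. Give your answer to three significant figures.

The work to assemble the configuration equals its total potential energy, U = Σ kqᵢqⱼ/rᵢⱼ over all pairs.
Pair separations: r₁₂ = 0.932 m.
U = (0.184) = 0.184 J.

0.184 J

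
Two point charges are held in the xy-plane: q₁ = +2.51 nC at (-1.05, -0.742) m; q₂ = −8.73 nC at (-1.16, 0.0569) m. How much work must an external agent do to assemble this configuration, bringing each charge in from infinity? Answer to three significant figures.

The assembly work is the sum of pairwise potential energies, U = Σ_{i<j} kqᵢqⱼ/rᵢⱼ.
Pair separations: r₁₂ = 0.806 m.
U = (-2.44×10⁻⁷) = -2.44×10⁻⁷ J.

-2.44×10⁻⁷ J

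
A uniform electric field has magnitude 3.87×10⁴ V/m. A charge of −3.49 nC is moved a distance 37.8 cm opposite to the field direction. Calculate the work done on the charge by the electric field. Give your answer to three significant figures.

The potential change for a displacement 37.8 cm opposite to the field direction is ΔV = +Ed = 1.46×10⁴ V.
W_field = −qΔV = 5.11×10⁻⁵ J.

5.11×10⁻⁵ J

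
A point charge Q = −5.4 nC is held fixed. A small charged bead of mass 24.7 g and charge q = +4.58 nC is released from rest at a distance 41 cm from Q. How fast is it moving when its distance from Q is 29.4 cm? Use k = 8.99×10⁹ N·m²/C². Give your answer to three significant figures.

4.16×10⁻³ m/s

Only the electrostatic force acts, so mechanical energy is conserved: ½mv² = U₁ − U₂ = kQq(1/r₁ − 1/r₂).
U₁ − U₂ = (8.99×10⁹ N·m²/C²)(-5.40×10⁻⁹ C)(4.58×10⁻⁹ C)(1/0.410 − 1/0.294) = 2.14×10⁻⁷ J.
v = √(2·2.14×10⁻⁷/0.0247) = 4.16×10⁻³ m/s.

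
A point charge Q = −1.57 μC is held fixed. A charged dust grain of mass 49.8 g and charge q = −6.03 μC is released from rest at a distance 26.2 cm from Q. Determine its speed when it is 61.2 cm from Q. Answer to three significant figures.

Only the electrostatic force acts, so mechanical energy is conserved: ½mv² = U₁ − U₂ = kQq(1/r₁ − 1/r₂).
U₁ − U₂ = (8.99×10⁹ N·m²/C²)(-1.57×10⁻⁶ C)(-6.03×10⁻⁶ C)(1/0.262 − 1/0.612) = 0.186 J.
v = √(2·0.186/0.0498) = 2.73 m/s.

2.73 m/s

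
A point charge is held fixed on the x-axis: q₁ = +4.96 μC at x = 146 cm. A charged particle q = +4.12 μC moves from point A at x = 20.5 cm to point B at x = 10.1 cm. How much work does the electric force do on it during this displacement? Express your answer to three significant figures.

0.0112 J

The work done by the electric force is W_field = −ΔU = −q(V_B − V_A) = q(V_A − V_B).
At A: distance to the source charge is 1.25 m; V_A = kq₁/r = 3.55×10⁴ V.
At B: distance to the source charge is 1.36 m; V_B = kq₁/r = 3.28×10⁴ V.
ΔV = V_B − V_A = -2720 V.
W_field = −qΔV = −(4.12×10⁻⁶ C)(-2720 V) = 0.0112 J.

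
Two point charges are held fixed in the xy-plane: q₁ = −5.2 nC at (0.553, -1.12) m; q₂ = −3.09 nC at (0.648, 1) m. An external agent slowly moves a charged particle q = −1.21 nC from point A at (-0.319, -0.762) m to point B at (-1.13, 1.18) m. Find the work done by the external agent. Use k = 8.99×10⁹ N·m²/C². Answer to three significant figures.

-3.81×10⁻⁸ J

For quasistatic motion the external work equals the change in potential energy: W_ext = qΔV = q(V_B − V_A).
At A: distances to the source charges are 0.943 m, 2.01 m; V_A = Σ kqᵢ/rᵢ = -63.4 V.
At B: distances to the source charges are 2.85 m, 1.79 m; V_B = Σ kqᵢ/rᵢ = -31.9 V.
ΔV = V_B − V_A = 31.5 V.
W_ext = qΔV = (-1.21×10⁻⁹ C)(31.5 V) = -3.81×10⁻⁸ J.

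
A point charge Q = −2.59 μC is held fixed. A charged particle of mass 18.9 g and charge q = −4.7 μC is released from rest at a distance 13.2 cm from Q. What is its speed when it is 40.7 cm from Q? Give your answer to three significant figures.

7.70 m/s

Only the electrostatic force acts, so mechanical energy is conserved: ½mv² = U₁ − U₂ = kQq(1/r₁ − 1/r₂).
U₁ − U₂ = (8.99×10⁹ N·m²/C²)(-2.59×10⁻⁶ C)(-4.70×10⁻⁶ C)(1/0.132 − 1/0.407) = 0.560 J.
v = √(2·0.560/0.0189) = 7.70 m/s.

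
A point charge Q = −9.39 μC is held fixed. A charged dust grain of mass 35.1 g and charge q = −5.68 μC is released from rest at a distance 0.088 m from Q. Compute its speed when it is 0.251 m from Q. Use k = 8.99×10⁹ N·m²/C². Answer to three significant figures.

14.2 m/s

Only the electrostatic force acts, so mechanical energy is conserved: ½mv² = U₁ − U₂ = kQq(1/r₁ − 1/r₂).
U₁ − U₂ = (8.99×10⁹ N·m²/C²)(-9.39×10⁻⁶ C)(-5.68×10⁻⁶ C)(1/0.0880 − 1/0.251) = 3.54 J.
v = √(2·3.54/0.0351) = 14.2 m/s.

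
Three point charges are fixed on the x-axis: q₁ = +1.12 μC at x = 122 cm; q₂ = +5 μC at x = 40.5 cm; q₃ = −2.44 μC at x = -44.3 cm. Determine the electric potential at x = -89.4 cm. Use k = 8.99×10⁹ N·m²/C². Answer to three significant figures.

-9270 V

Electric potential is a scalar, so the contributions from each charge add algebraically: V = Σ kqᵢ/rᵢ.
Distances from the field point to each charge: r₁ = 2.11 m, r₂ = 1.30 m, r₃ = 0.451 m.
V = k[(1.12×10⁻⁶)/(2.11) + (5.00×10⁻⁶)/(1.30) + (-2.44×10⁻⁶)/(0.451)] = -9270 V.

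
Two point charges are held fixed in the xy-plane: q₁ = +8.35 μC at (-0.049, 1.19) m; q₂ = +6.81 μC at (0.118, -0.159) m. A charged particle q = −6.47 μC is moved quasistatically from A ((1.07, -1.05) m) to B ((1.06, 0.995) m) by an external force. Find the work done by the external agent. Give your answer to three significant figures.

-0.199 J

For quasistatic motion the external work equals the change in potential energy: W_ext = qΔV = q(V_B − V_A).
At A: distances to the source charges are 2.50 m, 1.30 m; V_A = Σ kqᵢ/rᵢ = 7.69×10⁴ V.
At B: distances to the source charges are 1.13 m, 1.49 m; V_B = Σ kqᵢ/rᵢ = 1.08×10⁵ V.
ΔV = V_B − V_A = 3.08×10⁴ V.
W_ext = qΔV = (-6.47×10⁻⁶ C)(3.08×10⁴ V) = -0.199 J.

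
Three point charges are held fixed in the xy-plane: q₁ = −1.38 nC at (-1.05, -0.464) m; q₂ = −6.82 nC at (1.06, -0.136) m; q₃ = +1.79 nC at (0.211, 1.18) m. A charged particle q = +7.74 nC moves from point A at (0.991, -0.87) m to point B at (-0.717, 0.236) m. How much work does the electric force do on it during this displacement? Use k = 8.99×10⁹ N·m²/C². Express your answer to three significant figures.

The work done by the electric force is W_field = −ΔU = −q(V_B − V_A) = q(V_A − V_B).
At A: distances to the source charges are 2.08 m, 0.737 m, 2.19 m; V_A = Σ kqᵢ/rᵢ = -81.8 V.
At B: distances to the source charges are 0.775 m, 1.82 m, 1.32 m; V_B = Σ kqᵢ/rᵢ = -37.6 V.
ΔV = V_B − V_A = 44.2 V.
W_field = −qΔV = −(7.74×10⁻⁹ C)(44.2 V) = -3.42×10⁻⁷ J.

-3.42×10⁻⁷ J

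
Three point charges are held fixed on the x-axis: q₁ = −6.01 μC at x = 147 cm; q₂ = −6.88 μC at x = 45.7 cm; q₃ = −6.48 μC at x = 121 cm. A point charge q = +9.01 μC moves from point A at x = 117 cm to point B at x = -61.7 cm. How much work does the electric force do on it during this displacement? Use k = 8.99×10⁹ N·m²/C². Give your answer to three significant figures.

The work done by the electric force is W_field = −ΔU = −q(V_B − V_A) = q(V_A − V_B).
At A: distances to the source charges are 0.300 m, 0.713 m, 0.0400 m; V_A = Σ kqᵢ/rᵢ = -1.72×10⁶ V.
At B: distances to the source charges are 2.09 m, 1.07 m, 1.83 m; V_B = Σ kqᵢ/rᵢ = -1.15×10⁵ V.
ΔV = V_B − V_A = 1.61×10⁶ V.
W_field = −qΔV = −(9.01×10⁻⁶ C)(1.61×10⁶ V) = -14.5 J.

-14.5 J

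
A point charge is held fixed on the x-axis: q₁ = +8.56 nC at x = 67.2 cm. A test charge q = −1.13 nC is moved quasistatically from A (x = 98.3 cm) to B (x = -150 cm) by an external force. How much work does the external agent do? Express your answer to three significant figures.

For quasistatic motion the external work equals the change in potential energy: W_ext = qΔV = q(V_B − V_A).
At A: distance to the source charge is 0.311 m; V_A = kq₁/r = 247 V.
At B: distance to the source charge is 2.17 m; V_B = kq₁/r = 35.4 V.
ΔV = V_B − V_A = -212 V.
W_ext = qΔV = (-1.13×10⁻⁹ C)(-212 V) = 2.40×10⁻⁷ J.

2.40×10⁻⁷ J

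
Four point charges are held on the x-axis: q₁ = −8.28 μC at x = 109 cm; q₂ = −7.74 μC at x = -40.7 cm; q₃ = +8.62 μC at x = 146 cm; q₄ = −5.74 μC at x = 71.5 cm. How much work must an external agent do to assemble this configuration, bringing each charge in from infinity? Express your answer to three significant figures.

-0.772 J

The work to assemble the configuration equals its total potential energy, U = Σ kqᵢqⱼ/rᵢⱼ over all pairs.
Pair separations: r₁₂ = 1.50 m, r₁₃ = 0.370 m, r₁₄ = 0.375 m, r₂₃ = 1.87 m, r₂₄ = 1.12 m, r₃₄ = 0.745 m.
Summing all 6 pair terms gives U = -0.772 J.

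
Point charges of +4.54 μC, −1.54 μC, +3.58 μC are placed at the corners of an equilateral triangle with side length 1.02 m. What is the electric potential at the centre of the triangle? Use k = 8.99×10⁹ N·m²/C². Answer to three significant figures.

Electric potential is a scalar, so the contributions from each charge add algebraically: V = Σ kqᵢ/rᵢ.
The distance from each vertex to the centroid is a/√3 = 0.589 m.
V = k[(4.54×10⁻⁶)/(0.589) + (-1.54×10⁻⁶)/(0.589) + (3.58×10⁻⁶)/(0.589)] = 1.00×10⁵ V.

1.00×10⁵ V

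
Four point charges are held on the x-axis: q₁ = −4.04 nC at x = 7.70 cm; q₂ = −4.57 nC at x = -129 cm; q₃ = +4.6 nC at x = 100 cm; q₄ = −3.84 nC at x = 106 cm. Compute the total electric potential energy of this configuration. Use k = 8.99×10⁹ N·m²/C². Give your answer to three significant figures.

-2.58×10⁻⁶ J

The work to assemble the configuration equals its total potential energy, U = Σ kqᵢqⱼ/rᵢⱼ over all pairs.
Pair separations: r₁₂ = 1.37 m, r₁₃ = 0.923 m, r₁₄ = 0.983 m, r₂₃ = 2.29 m, r₂₄ = 2.35 m, r₃₄ = 0.0600 m.
Summing all 6 pair terms gives U = -2.58×10⁻⁶ J.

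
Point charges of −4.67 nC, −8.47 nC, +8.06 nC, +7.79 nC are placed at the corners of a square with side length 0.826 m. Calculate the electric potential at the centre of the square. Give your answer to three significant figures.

The total potential is the scalar sum of each charge's contribution, V = Σ kqᵢ/rᵢ.
The distance from each corner to the centre is a√2/2 = 0.584 m.
V = k[(-4.67×10⁻⁹)/(0.584) + (-8.47×10⁻⁹)/(0.584) + (8.06×10⁻⁹)/(0.584) + (7.79×10⁻⁹)/(0.584)] = 41.7 V.

41.7 V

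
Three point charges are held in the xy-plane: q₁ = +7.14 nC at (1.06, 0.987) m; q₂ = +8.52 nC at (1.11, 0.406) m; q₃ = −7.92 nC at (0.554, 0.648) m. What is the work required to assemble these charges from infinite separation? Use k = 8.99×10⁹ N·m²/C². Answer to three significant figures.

The assembly work is the sum of pairwise potential energies, U = Σ_{i<j} kqᵢqⱼ/rᵢⱼ.
Pair separations: r₁₂ = 0.583 m, r₁₃ = 0.609 m, r₂₃ = 0.606 m.
U = (9.38×10⁻⁷) + (-8.35×10⁻⁷) + (-1.00×10⁻⁶) = -8.97×10⁻⁷ J.

-8.97×10⁻⁷ J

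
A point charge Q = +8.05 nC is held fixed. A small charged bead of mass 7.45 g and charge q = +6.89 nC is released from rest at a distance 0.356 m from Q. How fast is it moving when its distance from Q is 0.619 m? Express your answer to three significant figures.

Only the electrostatic force acts, so mechanical energy is conserved: ½mv² = U₁ − U₂ = kQq(1/r₁ − 1/r₂).
U₁ − U₂ = (8.99×10⁹ N·m²/C²)(8.05×10⁻⁹ C)(6.89×10⁻⁹ C)(1/0.356 − 1/0.619) = 5.95×10⁻⁷ J.
v = √(2·5.95×10⁻⁷/7.45×10⁻³) = 0.0126 m/s.

0.0126 m/s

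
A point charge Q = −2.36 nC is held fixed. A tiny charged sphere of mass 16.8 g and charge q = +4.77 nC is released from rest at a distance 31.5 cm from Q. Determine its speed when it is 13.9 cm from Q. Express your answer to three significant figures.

Only the electrostatic force acts, so mechanical energy is conserved: ½mv² = U₁ − U₂ = kQq(1/r₁ − 1/r₂).
U₁ − U₂ = (8.99×10⁹ N·m²/C²)(-2.36×10⁻⁹ C)(4.77×10⁻⁹ C)(1/0.315 − 1/0.139) = 4.07×10⁻⁷ J.
v = √(2·4.07×10⁻⁷/0.0168) = 6.96×10⁻³ m/s.

6.96×10⁻³ m/s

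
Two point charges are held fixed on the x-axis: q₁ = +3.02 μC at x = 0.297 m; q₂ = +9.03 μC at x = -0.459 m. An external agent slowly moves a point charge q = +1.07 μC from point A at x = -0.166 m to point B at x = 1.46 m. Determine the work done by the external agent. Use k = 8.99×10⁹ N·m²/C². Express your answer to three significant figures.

For quasistatic motion the external work equals the change in potential energy: W_ext = qΔV = q(V_B − V_A).
At A: distances to the source charges are 0.463 m, 0.293 m; V_A = Σ kqᵢ/rᵢ = 3.36×10⁵ V.
At B: distances to the source charges are 1.16 m, 1.92 m; V_B = Σ kqᵢ/rᵢ = 6.56×10⁴ V.
ΔV = V_B − V_A = -2.70×10⁵ V.
W_ext = qΔV = (1.07×10⁻⁶ C)(-2.70×10⁵ V) = -0.289 J.

-0.289 J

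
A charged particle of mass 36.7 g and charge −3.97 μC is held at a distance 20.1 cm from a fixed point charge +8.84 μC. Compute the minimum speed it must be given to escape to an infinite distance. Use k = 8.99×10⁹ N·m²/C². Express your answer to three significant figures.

To just escape, total mechanical energy must reach zero at infinity: ½mv²_min + U = 0, so ½mv²_min = −U = |kQq|/r.
|U| = |kQq|/r = (8.99×10⁹ N·m²/C²)(8.84×10⁻⁶)(3.97×10⁻⁶)/(0.201) = 1.57 J.
v_min = √(2|U|/m) = √(2·1.57/0.0367) = 9.25 m/s.

9.25 m/s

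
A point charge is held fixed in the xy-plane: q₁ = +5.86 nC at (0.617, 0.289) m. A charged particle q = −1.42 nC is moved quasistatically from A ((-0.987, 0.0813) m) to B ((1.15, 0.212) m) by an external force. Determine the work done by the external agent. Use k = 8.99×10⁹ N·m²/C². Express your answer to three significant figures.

For quasistatic motion the external work equals the change in potential energy: W_ext = qΔV = q(V_B − V_A).
At A: distance to the source charge is 1.62 m; V_A = kq₁/r = 32.6 V.
At B: distance to the source charge is 0.539 m; V_B = kq₁/r = 97.8 V.
ΔV = V_B − V_A = 65.3 V.
W_ext = qΔV = (-1.42×10⁻⁹ C)(65.3 V) = -9.27×10⁻⁸ J.

-9.27×10⁻⁸ J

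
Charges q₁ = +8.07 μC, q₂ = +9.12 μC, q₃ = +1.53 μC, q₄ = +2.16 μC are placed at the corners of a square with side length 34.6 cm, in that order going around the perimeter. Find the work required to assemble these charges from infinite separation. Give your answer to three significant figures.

3.40 J

The assembly work is the sum of pairwise potential energies, U = Σ_{i<j} kqᵢqⱼ/rᵢⱼ.
The four side pairs have separation 0.346 m and the two diagonal pairs 0.489 m.
Summing all 6 pair terms gives U = 3.40 J.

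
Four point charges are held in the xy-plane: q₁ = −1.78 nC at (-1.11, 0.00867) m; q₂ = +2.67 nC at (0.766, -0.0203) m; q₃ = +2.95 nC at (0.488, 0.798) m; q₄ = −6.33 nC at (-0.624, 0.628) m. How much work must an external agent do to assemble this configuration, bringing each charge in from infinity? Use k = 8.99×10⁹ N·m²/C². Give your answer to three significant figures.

The assembly work is the sum of pairwise potential energies, U = Σ_{i<j} kqᵢqⱼ/rᵢⱼ.
Pair separations: r₁₂ = 1.88 m, r₁₃ = 1.78 m, r₁₄ = 0.787 m, r₂₃ = 0.864 m, r₂₄ = 1.53 m, r₃₄ = 1.12 m.
Summing all 6 pair terms gives U = -8.70×10⁻⁸ J.

-8.70×10⁻⁸ J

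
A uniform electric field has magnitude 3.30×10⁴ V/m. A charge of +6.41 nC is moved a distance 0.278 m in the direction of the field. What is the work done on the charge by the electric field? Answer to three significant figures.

The potential change for a displacement 0.278 m in the direction of the field is ΔV = −Ed = -9170 V.
W_field = −qΔV = 5.88×10⁻⁵ J.

5.88×10⁻⁵ J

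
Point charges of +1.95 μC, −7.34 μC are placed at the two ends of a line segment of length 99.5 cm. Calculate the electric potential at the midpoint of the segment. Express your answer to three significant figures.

-9.74×10⁴ V

Electric potential is a scalar, so the contributions from each charge add algebraically: V = Σ kqᵢ/rᵢ.
Each charge is 0.497 m from the midpoint.
V = k[(1.95×10⁻⁶)/(0.497) + (-7.34×10⁻⁶)/(0.497)] = -9.74×10⁴ V.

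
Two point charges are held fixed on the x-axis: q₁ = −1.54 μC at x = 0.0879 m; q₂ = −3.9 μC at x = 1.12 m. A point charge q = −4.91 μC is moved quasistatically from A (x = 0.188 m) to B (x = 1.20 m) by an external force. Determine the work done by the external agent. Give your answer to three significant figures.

1.35 J

For quasistatic motion the external work equals the change in potential energy: W_ext = qΔV = q(V_B − V_A).
At A: distances to the source charges are 0.100 m, 0.932 m; V_A = Σ kqᵢ/rᵢ = -1.76×10⁵ V.
At B: distances to the source charges are 1.11 m, 0.0800 m; V_B = Σ kqᵢ/rᵢ = -4.51×10⁵ V.
ΔV = V_B − V_A = -2.75×10⁵ V.
W_ext = qΔV = (-4.91×10⁻⁶ C)(-2.75×10⁵ V) = 1.35 J.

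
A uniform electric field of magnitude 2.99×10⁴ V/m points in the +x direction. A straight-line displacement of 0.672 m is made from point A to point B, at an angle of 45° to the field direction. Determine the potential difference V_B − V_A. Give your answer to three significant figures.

Only the component of displacement along E changes the potential: ΔV = −E·d·cosθ.
ΔV = −(2.99×10⁴ V/m)(0.672 m)cos45° = -1.42×10⁴ V.

-1.42×10⁴ V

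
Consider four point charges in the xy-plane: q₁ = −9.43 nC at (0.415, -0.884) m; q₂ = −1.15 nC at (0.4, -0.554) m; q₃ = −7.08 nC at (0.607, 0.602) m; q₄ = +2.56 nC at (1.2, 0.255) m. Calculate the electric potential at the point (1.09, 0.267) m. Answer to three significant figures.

26.5 V

The total potential is the scalar sum of each charge's contribution, V = Σ kqᵢ/rᵢ.
Distances from the field point to each charge: r₁ = 1.33 m, r₂ = 1.07 m, r₃ = 0.588 m, r₄ = 0.111 m.
V = k[(-9.43×10⁻⁹)/(1.33) + (-1.15×10⁻⁹)/(1.07) + (-7.08×10⁻⁹)/(0.588) + (2.56×10⁻⁹)/(0.111)] = 26.5 V.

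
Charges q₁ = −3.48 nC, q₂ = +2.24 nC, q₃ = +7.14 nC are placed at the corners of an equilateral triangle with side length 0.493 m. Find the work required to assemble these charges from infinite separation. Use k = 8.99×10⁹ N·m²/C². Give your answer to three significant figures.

-3.04×10⁻⁷ J

The work to assemble the configuration equals its total potential energy, U = Σ kqᵢqⱼ/rᵢⱼ over all pairs.
All three pair separations equal the side length, 0.493 m.
U = (-1.42×10⁻⁷) + (-4.53×10⁻⁷) + (2.92×10⁻⁷) = -3.04×10⁻⁷ J.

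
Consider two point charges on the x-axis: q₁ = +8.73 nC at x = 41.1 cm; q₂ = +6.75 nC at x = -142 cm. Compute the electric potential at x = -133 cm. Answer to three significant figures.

The total potential is the scalar sum of each charge's contribution, V = Σ kqᵢ/rᵢ.
Distances from the field point to each charge: r₁ = 1.74 m, r₂ = 0.0900 m.
V = k[(8.73×10⁻⁹)/(1.74) + (6.75×10⁻⁹)/(0.0900)] = 719 V.

719 V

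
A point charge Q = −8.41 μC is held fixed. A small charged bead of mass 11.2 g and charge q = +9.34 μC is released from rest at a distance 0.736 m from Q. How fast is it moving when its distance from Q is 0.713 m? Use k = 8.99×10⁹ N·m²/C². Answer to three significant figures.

2.35 m/s

Only the electrostatic force acts, so mechanical energy is conserved: ½mv² = U₁ − U₂ = kQq(1/r₁ − 1/r₂).
U₁ − U₂ = (8.99×10⁹ N·m²/C²)(-8.41×10⁻⁶ C)(9.34×10⁻⁶ C)(1/0.736 − 1/0.713) = 0.0310 J.
v = √(2·0.0310/0.0112) = 2.35 m/s.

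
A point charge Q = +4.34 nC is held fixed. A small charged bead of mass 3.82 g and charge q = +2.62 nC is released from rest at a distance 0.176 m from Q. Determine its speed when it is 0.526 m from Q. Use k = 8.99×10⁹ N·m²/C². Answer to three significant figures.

0.0142 m/s

Only the electrostatic force acts, so mechanical energy is conserved: ½mv² = U₁ − U₂ = kQq(1/r₁ − 1/r₂).
U₁ − U₂ = (8.99×10⁹ N·m²/C²)(4.34×10⁻⁹ C)(2.62×10⁻⁹ C)(1/0.176 − 1/0.526) = 3.86×10⁻⁷ J.
v = √(2·3.86×10⁻⁷/3.82×10⁻³) = 0.0142 m/s.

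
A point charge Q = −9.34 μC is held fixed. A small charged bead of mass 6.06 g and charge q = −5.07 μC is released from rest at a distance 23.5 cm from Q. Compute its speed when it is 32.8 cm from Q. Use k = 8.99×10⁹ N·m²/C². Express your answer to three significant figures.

13.0 m/s

Only the electrostatic force acts, so mechanical energy is conserved: ½mv² = U₁ − U₂ = kQq(1/r₁ − 1/r₂).
U₁ − U₂ = (8.99×10⁹ N·m²/C²)(-9.34×10⁻⁶ C)(-5.07×10⁻⁶ C)(1/0.235 − 1/0.328) = 0.514 J.
v = √(2·0.514/6.06×10⁻³) = 13.0 m/s.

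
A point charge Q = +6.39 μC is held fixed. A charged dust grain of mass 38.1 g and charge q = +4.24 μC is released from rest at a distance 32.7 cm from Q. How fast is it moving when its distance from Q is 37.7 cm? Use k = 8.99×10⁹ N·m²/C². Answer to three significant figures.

Only the electrostatic force acts, so mechanical energy is conserved: ½mv² = U₁ − U₂ = kQq(1/r₁ − 1/r₂).
U₁ − U₂ = (8.99×10⁹ N·m²/C²)(6.39×10⁻⁶ C)(4.24×10⁻⁶ C)(1/0.327 − 1/0.377) = 0.0988 J.
v = √(2·0.0988/0.0381) = 2.28 m/s.

2.28 m/s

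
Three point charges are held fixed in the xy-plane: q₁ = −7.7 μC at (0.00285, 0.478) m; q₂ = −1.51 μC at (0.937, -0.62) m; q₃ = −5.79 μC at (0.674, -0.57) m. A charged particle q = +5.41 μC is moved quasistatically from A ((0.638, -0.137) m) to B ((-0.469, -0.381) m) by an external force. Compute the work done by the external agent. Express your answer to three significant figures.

0.524 J

For quasistatic motion the external work equals the change in potential energy: W_ext = qΔV = q(V_B − V_A).
At A: distances to the source charges are 0.884 m, 0.568 m, 0.434 m; V_A = Σ kqᵢ/rᵢ = -2.22×10⁵ V.
At B: distances to the source charges are 0.980 m, 1.43 m, 1.16 m; V_B = Σ kqᵢ/rᵢ = -1.25×10⁵ V.
ΔV = V_B − V_A = 9.69×10⁴ V.
W_ext = qΔV = (5.41×10⁻⁶ C)(9.69×10⁴ V) = 0.524 J.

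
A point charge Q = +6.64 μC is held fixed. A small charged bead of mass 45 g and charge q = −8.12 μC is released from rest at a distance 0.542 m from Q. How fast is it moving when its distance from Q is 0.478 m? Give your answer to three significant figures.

2.31 m/s

Only the electrostatic force acts, so mechanical energy is conserved: ½mv² = U₁ − U₂ = kQq(1/r₁ − 1/r₂).
U₁ − U₂ = (8.99×10⁹ N·m²/C²)(6.64×10⁻⁶ C)(-8.12×10⁻⁶ C)(1/0.542 − 1/0.478) = 0.120 J.
v = √(2·0.120/0.0450) = 2.31 m/s.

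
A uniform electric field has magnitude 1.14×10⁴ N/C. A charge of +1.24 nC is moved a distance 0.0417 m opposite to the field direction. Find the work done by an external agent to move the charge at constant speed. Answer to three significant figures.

5.89×10⁻⁷ J

The potential change for a displacement 0.0417 m opposite to the field direction is ΔV = +Ed = 475 V.
W_ext = qΔV = 5.89×10⁻⁷ J.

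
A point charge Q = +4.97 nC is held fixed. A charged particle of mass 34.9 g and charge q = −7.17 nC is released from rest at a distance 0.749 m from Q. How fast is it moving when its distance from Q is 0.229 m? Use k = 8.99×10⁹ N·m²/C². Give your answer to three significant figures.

Only the electrostatic force acts, so mechanical energy is conserved: ½mv² = U₁ − U₂ = kQq(1/r₁ − 1/r₂).
U₁ − U₂ = (8.99×10⁹ N·m²/C²)(4.97×10⁻⁹ C)(-7.17×10⁻⁹ C)(1/0.749 − 1/0.229) = 9.71×10⁻⁷ J.
v = √(2·9.71×10⁻⁷/0.0349) = 7.46×10⁻³ m/s.

7.46×10⁻³ m/s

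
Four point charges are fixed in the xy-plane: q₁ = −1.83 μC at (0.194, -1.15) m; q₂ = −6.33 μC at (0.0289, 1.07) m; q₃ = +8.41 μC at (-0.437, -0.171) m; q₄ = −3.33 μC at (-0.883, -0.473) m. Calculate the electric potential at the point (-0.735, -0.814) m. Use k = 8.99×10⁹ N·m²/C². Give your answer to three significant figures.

-1.85×10⁴ V

Electric potential is a scalar, so the contributions from each charge add algebraically: V = Σ kqᵢ/rᵢ.
Distances from the field point to each charge: r₁ = 0.988 m, r₂ = 2.03 m, r₃ = 0.709 m, r₄ = 0.372 m.
V = k[(-1.83×10⁻⁶)/(0.988) + (-6.33×10⁻⁶)/(2.03) + (8.41×10⁻⁶)/(0.709) + (-3.33×10⁻⁶)/(0.372)] = -1.85×10⁴ V.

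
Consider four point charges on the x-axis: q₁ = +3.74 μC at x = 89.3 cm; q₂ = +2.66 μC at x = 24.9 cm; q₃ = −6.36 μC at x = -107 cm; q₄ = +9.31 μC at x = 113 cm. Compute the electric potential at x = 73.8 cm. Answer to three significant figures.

The total potential is the scalar sum of each charge's contribution, V = Σ kqᵢ/rᵢ.
Distances from the field point to each charge: r₁ = 0.155 m, r₂ = 0.489 m, r₃ = 1.81 m, r₄ = 0.392 m.
V = k[(3.74×10⁻⁶)/(0.155) + (2.66×10⁻⁶)/(0.489) + (-6.36×10⁻⁶)/(1.81) + (9.31×10⁻⁶)/(0.392)] = 4.48×10⁵ V.

4.48×10⁵ V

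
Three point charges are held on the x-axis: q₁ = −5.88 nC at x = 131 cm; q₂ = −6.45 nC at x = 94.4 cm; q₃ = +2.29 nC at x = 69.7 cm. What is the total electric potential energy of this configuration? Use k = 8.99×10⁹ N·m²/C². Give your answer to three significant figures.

1.96×10⁻⁷ J

The work to assemble the configuration equals its total potential energy, U = Σ kqᵢqⱼ/rᵢⱼ over all pairs.
Pair separations: r₁₂ = 0.366 m, r₁₃ = 0.613 m, r₂₃ = 0.247 m.
U = (9.32×10⁻⁷) + (-1.97×10⁻⁷) + (-5.38×10⁻⁷) = 1.96×10⁻⁷ J.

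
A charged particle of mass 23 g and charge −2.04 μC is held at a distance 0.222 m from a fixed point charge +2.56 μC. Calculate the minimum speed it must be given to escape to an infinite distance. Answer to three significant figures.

4.29 m/s

To just escape, total mechanical energy must reach zero at infinity: ½mv²_min + U = 0, so ½mv²_min = −U = |kQq|/r.
|U| = |kQq|/r = (8.99×10⁹ N·m²/C²)(2.56×10⁻⁶)(2.04×10⁻⁶)/(0.222) = 0.211 J.
v_min = √(2|U|/m) = √(2·0.211/0.0230) = 4.29 m/s.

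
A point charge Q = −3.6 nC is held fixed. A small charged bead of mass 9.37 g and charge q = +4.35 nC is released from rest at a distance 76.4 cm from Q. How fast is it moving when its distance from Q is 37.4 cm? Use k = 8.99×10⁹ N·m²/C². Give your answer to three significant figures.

6.40×10⁻³ m/s

Only the electrostatic force acts, so mechanical energy is conserved: ½mv² = U₁ − U₂ = kQq(1/r₁ − 1/r₂).
U₁ − U₂ = (8.99×10⁹ N·m²/C²)(-3.60×10⁻⁹ C)(4.35×10⁻⁹ C)(1/0.764 − 1/0.374) = 1.92×10⁻⁷ J.
v = √(2·1.92×10⁻⁷/9.37×10⁻³) = 6.40×10⁻³ m/s.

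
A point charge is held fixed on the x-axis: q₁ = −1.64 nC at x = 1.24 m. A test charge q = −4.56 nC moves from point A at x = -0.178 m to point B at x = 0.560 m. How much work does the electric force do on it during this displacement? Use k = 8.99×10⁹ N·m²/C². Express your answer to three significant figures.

The work done by the electric force is W_field = −ΔU = −q(V_B − V_A) = q(V_A − V_B).
At A: distance to the source charge is 1.42 m; V_A = kq₁/r = -10.4 V.
At B: distance to the source charge is 0.680 m; V_B = kq₁/r = -21.7 V.
ΔV = V_B − V_A = -11.3 V.
W_field = −qΔV = −(-4.56×10⁻⁹ C)(-11.3 V) = -5.15×10⁻⁸ J.

-5.15×10⁻⁸ J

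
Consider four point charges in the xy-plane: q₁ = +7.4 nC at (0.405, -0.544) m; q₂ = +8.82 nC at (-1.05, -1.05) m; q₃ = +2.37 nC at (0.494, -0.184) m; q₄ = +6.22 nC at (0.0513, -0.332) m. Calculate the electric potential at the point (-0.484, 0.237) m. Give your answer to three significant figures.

204 V

The total potential is the scalar sum of each charge's contribution, V = Σ kqᵢ/rᵢ.
Distances from the field point to each charge: r₁ = 1.18 m, r₂ = 1.41 m, r₃ = 1.06 m, r₄ = 0.781 m.
V = k[(7.40×10⁻⁹)/(1.18) + (8.82×10⁻⁹)/(1.41) + (2.37×10⁻⁹)/(1.06) + (6.22×10⁻⁹)/(0.781)] = 204 V.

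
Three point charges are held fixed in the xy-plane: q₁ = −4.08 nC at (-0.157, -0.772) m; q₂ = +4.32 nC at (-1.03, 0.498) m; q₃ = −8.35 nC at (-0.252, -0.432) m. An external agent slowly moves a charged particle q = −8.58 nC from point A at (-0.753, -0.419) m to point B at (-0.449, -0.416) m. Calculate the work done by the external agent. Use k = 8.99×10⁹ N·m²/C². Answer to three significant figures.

For quasistatic motion the external work equals the change in potential energy: W_ext = qΔV = q(V_B − V_A).
At A: distances to the source charges are 0.693 m, 0.958 m, 0.501 m; V_A = Σ kqᵢ/rᵢ = -162 V.
At B: distances to the source charges are 0.460 m, 1.08 m, 0.198 m; V_B = Σ kqᵢ/rᵢ = -424 V.
ΔV = V_B − V_A = -261 V.
W_ext = qΔV = (-8.58×10⁻⁹ C)(-261 V) = 2.24×10⁻⁶ J.

2.24×10⁻⁶ J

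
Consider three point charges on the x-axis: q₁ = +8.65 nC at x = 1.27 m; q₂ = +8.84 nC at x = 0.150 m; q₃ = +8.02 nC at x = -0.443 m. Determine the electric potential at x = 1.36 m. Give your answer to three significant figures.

970 V

The total potential is the scalar sum of each charge's contribution, V = Σ kqᵢ/rᵢ.
Distances from the field point to each charge: r₁ = 0.0900 m, r₂ = 1.21 m, r₃ = 1.80 m.
V = k[(8.65×10⁻⁹)/(0.0900) + (8.84×10⁻⁹)/(1.21) + (8.02×10⁻⁹)/(1.80)] = 970 V.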